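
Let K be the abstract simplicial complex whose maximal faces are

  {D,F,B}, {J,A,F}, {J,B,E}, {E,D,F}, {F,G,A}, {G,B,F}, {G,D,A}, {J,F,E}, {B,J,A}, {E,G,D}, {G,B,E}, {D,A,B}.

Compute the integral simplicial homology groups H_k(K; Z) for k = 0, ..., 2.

H_0 = Z,  H_1 = Z_2,  H_2 = 0.

Fix the vertex order A < B < D < E < F < G < J and write every simplex with vertices in increasing order. Then dim K = 2 and the simplices of K are:

  0-simplices (7): A, B, D, E, F, G, J
  1-simplices (18): AB, AD, AF, AG, AJ, BD, BE, BF, BG, BJ, DE, DF, DG, EF, EG, EJ, FG, FJ
  2-simplices (12): ABD, ABJ, ADG, AFG, AFJ, BDF, BEG, BEJ, BFG, DEF, DEG, EFJ

Hence C_0 ≅ Z^7, C_1 ≅ Z^18, C_2 ≅ Z^12.

Boundary ∂_1: C_1 → C_0 sends each edge [p,q] (with p < q) to q − p.
The 7×18 boundary matrix has rank 6 and Smith normal form diag(1,1,1,1,1,1).

∂_2: C_2 → C_1 sends each 2-simplex [p,q,r] to [q,r] − [p,r] + [p,q]. For instance
  ∂ABJ = BJ − AJ + AB,
  ∂BDF = DF − BF + BD.
This gives a 18×12 integer matrix of rank 12; reducing to Smith normal form yields diagonal entries (1,1,1,1,1,1,1,1,1,1,1,2).

Computing H_k = (kernel of ∂_k) / (image of ∂_{k+1}):

  H_0: rank C_0 − rank ∂_1 = 7 − 6 = 1, and the invariant factors of ∂_1 are all 1, so H_0 = Z.
  H_1: rank ker ∂_1 − rank ∂_2 = (18 − 6) − 12 = 0, and ∂_2 has invariant factor 2 > 1, so H_1 = Z_2.
  H_2: rank ker ∂_2 − rank ∂_3 = (12 − 12) − 0 = 0, and there is no ∂_3, so H_2 = 0.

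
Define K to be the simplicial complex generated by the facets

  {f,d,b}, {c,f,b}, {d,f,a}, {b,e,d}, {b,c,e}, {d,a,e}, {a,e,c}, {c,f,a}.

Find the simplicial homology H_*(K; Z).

We work with the vertex ordering a < b < c < d < e < f. The simplices of K, each written with vertices in increasing order, are:

  0-simplices (6): a, b, c, d, e, f
  1-simplices (12): ac, ad, ae, af, bc, bd, be, bf, ce, cf, de, df
  2-simplices (8): ace, acf, ade, adf, bce, bcf, bde, bdf

giving chain groups C_0 ≅ Z^6, C_1 ≅ Z^12, C_2 ≅ Z^8.

The boundary map ∂_1: C_1 → C_0 is given by ∂[p,q] = [q] − [p]. For instance
  ∂bf = f − b.
The resulting 6×12 matrix has rank 5, and its Smith normal form has invariant factors (1,1,1,1,1).

The boundary map ∂_2: C_2 → C_1 maps a triangle to the signed sum of its edges. For instance
  ∂acf = cf − af + ac,
  ∂bdf = df − bf + bd.
As a 12×8 matrix over Z this has rank 7, with invariant factors (1,1,1,1,1,1,1).

From H_k ≅ ker(∂_k) / im(∂_{k+1}) we obtain:

  H_0: rank C_0 − rank ∂_1 = 6 − 5 = 1, and the invariant factors of ∂_1 are all 1, so H_0 = Z.
  H_1: rank ker ∂_1 − rank ∂_2 = (12 − 5) − 7 = 0, and the invariant factors of ∂_2 are all 1, so H_1 = 0.
  H_2: rank ker ∂_2 − rank ∂_3 = (8 − 7) − 0 = 1, and there is no ∂_3, so H_2 = Z.

H_0 ≅ Z,  H_1 = 0,  H_2 ≅ Z.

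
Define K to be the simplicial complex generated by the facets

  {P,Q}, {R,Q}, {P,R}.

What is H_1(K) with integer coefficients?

H_1 = Z.

Order the vertices as P < Q < R. Listing each simplex with vertices in this order, K has dimension 1 with simplices:

  0-simplices (3): P, Q, R
  1-simplices (3): PQ, PR, QR

Hence C_0 ≅ Z^3, C_1 ≅ Z^3.

The boundary map ∂_1: C_1 → C_0 sends each edge [p,q] (with p < q) to q − p.
The 3×3 boundary matrix has rank 2 and Smith normal form diag(1,1).

Reading off H_k = ker ∂_k / im ∂_{k+1}:

  H_1: rank ker ∂_1 − rank ∂_2 = (3 − 2) − 0 = 1, and there is no ∂_2, so H_1 ≅ Z.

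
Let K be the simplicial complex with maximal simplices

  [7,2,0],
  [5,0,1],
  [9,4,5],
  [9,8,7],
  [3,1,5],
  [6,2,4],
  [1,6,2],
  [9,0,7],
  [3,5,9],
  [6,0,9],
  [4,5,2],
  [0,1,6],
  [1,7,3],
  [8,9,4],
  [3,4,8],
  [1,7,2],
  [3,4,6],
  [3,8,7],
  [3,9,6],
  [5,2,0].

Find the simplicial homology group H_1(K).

Order the vertices as 0 < 1 < 2 < 3 < 4 < 5 < 6 < 7 < 8 < 9. Listing each simplex with vertices in this order, K has dimension 2 with simplices:

  0-simplices (10): [0], [1], [2], [3], [4], [5], [6], [7], [8], [9]
  1-simplices (30): (30 of them)
  2-simplices (20): (20 of them)

giving chain groups C_0 ≅ Z^10, C_1 ≅ Z^30, C_2 ≅ Z^20.

∂_1: C_1 → C_0 is given by ∂[p,q] = [q] − [p]. For instance
  ∂[7,9] = [9] − [7].
The resulting 10×30 matrix has rank 9, and its Smith normal form has invariant factors (1,1,1,1,1,1,1,1,1).

∂_2: C_2 → C_1 maps a triangle to the signed sum of its edges. For instance
  ∂[1,2,6] = [2,6] − [1,6] + [1,2],
  ∂[3,4,6] = [4,6] − [3,6] + [3,4].
The 30×20 boundary matrix has rank 20 and Smith normal form diag(1,1,1,1,1,1,1,1,1,1,1,1,1,1,1,1,1,1,1,2).

From H_k ≅ ker(∂_k) / im(∂_{k+1}) we obtain:

  H_1: rank ker ∂_1 − rank ∂_2 = (30 − 9) − 20 = 1, and ∂_2 has invariant factor 2 > 1, so H_1 ≅ Z ⊕ Z/2Z.

H_1 ≅ Z ⊕ Z/2Z.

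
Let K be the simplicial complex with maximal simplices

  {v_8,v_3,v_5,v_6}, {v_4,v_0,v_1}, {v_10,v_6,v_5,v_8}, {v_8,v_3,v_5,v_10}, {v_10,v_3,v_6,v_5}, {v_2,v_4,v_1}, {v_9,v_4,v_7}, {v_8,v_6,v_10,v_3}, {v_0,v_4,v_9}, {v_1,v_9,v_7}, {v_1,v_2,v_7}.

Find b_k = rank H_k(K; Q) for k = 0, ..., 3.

We work with the vertex ordering v_0 < v_1 < v_2 < v_3 < v_4 < v_5 < v_6 < v_7 < v_8 < v_9 < v_10. The simplices of K, each written with vertices in increasing order, are:

  0-simplices (11): [v_0], [v_1], [v_2], [v_3], [v_4], [v_5], [v_6], [v_7], [v_8], [v_9], [v_10]
  1-simplices (22): (22 of them)
  2-simplices (16): (16 of them)
  3-simplices (5): [v_3,v_5,v_6,v_8], [v_3,v_5,v_6,v_10], [v_3,v_5,v_8,v_10], [v_3,v_6,v_8,v_10], [v_5,v_6,v_8,v_10]

giving chain groups C_0 ≅ Z^11, C_1 ≅ Z^22, C_2 ≅ Z^16, C_3 ≅ Z^5.

∂_1: C_1 → C_0 maps an edge to its endpoints' difference, ∂[p,q] = q − p.
This gives a 11×22 integer matrix of rank 9; reducing to Smith normal form yields diagonal entries (1,1,1,1,1,1,1,1,1).

Boundary ∂_2: C_2 → C_1 sends each 2-simplex [p,q,r] to [q,r] − [p,r] + [p,q]. For instance
  ∂[v_3,v_5,v_6] = [v_5,v_6] − [v_3,v_6] + [v_3,v_5],
  ∂[v_1,v_2,v_7] = [v_2,v_7] − [v_1,v_7] + [v_1,v_2].
As a 22×16 matrix over Z this has rank 12, with invariant factors (1,1,1,1,1,1,1,1,1,1,1,1).

Boundary ∂_3: C_3 → C_2 sends each 3-simplex σ to the alternating sum Σ_i (−1)^i (σ with its i-th vertex removed). For instance
  ∂[v_3,v_6,v_8,v_10] = [v_6,v_8,v_10] − [v_3,v_8,v_10] + [v_3,v_6,v_10] − [v_3,v_6,v_8],
  ∂[v_3,v_5,v_8,v_10] = [v_5,v_8,v_10] − [v_3,v_8,v_10] + [v_3,v_5,v_10] − [v_3,v_5,v_8].
The resulting 16×5 matrix has rank 4, and its Smith normal form has invariant factors (1,1,1,1).

Reading off H_k = ker ∂_k / im ∂_{k+1}:

  H_0: rank C_0 − rank ∂_1 = 11 − 9 = 2, and the invariant factors of ∂_1 are all 1, so H_0 ≅ Z^2.
  H_1: rank ker ∂_1 − rank ∂_2 = (22 − 9) − 12 = 1, and the invariant factors of ∂_2 are all 1, so H_1 ≅ Z.
  H_2: rank ker ∂_2 − rank ∂_3 = (16 − 12) − 4 = 0, and the invariant factors of ∂_3 are all 1, so H_2 ≅ 0.
  H_3: rank ker ∂_3 − rank ∂_4 = (5 − 4) − 0 = 1, and there is no ∂_4, so H_3 ≅ Z.

Hence the Betti numbers are b_0 = 2, b_1 = 1, b_2 = 0, b_3 = 1.

b_0 = 2, b_1 = 1, b_2 = 0, b_3 = 1.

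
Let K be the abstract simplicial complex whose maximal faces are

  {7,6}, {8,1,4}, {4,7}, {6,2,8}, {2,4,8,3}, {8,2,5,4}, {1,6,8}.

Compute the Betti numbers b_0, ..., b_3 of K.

b_0 = 1, b_1 = 1, b_2 = 0, b_3 = 0.

Take the total order 1 < 2 < 3 < 4 < 5 < 6 < 7 < 8 on the vertex set. Then K (dimension 3) consists of the simplices:

  0-simplices (8): [1], [2], [3], [4], [5], [6], [7], [8]
  1-simplices (16): [1,4], [1,6], [1,8], [2,3], [2,4], [2,5], [2,6], [2,8], [3,4], [3,8], [4,5], [4,7], [4,8], [5,8], [6,7], [6,8]
  2-simplices (10): [1,4,8], [1,6,8], [2,3,4], [2,3,8], [2,4,5], [2,4,8], [2,5,8], [2,6,8], [3,4,8], [4,5,8]
  3-simplices (2): [2,3,4,8], [2,4,5,8]

Hence C_0 ≅ Z^8, C_1 ≅ Z^16, C_2 ≅ Z^10, C_3 ≅ Z^2.

Boundary ∂_1: C_1 → C_0 is given by ∂[p,q] = [q] − [p].
The 8×16 boundary matrix has rank 7 and Smith normal form diag(1,1,1,1,1,1,1).

The boundary map ∂_2: C_2 → C_1 acts by ∂[p,q,r] = [q,r] − [p,r] + [p,q]. For instance
  ∂[3,4,8] = [4,8] − [3,8] + [3,4],
  ∂[2,3,4] = [3,4] − [2,4] + [2,3].
The resulting 16×10 matrix has rank 8, and its Smith normal form has invariant factors (1,1,1,1,1,1,1,1).

∂_3: C_3 → C_2 sends each 3-simplex σ to the alternating sum Σ_i (−1)^i (σ with its i-th vertex removed). For instance
  ∂[2,3,4,8] = [3,4,8] − [2,4,8] + [2,3,8] − [2,3,4],
  ∂[2,4,5,8] = [4,5,8] − [2,5,8] + [2,4,8] − [2,4,5].
This gives a 10×2 integer matrix of rank 2; reducing to Smith normal form yields diagonal entries (1,1).

Reading off H_k = ker ∂_k / im ∂_{k+1}:

  H_0: rank C_0 − rank ∂_1 = 8 − 7 = 1, and the invariant factors of ∂_1 are all 1, so H_0 = Z.
  H_1: rank ker ∂_1 − rank ∂_2 = (16 − 7) − 8 = 1, and the invariant factors of ∂_2 are all 1, so H_1 = Z.
  H_2: rank ker ∂_2 − rank ∂_3 = (10 − 8) − 2 = 0, and the invariant factors of ∂_3 are all 1, so H_2 = 0.
  H_3: rank ker ∂_3 − rank ∂_4 = (2 − 2) − 0 = 0, and there is no ∂_4, so H_3 = 0.

Hence the Betti numbers are b_0 = 1, b_1 = 1, b_2 = 0, b_3 = 0.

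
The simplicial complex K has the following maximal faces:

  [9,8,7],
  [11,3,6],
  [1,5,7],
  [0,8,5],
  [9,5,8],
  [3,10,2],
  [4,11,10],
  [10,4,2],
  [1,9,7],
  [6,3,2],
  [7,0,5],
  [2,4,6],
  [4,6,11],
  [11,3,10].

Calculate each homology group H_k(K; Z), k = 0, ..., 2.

H_0 ≅ Z^2,  H_1 ≅ Z,  H_2 ≅ Z.

Fix the vertex order 0 < 1 < 2 < 3 < 4 < 5 < 6 < 7 < 8 < 9 < 10 < 11 and write every simplex with vertices in increasing order. Then dim K = 2 and the simplices of K are:

  0-simplices (12): [0], [1], [2], [3], [4], [5], [6], [7], [8], [9], [10], [11]
  1-simplices (24): (24 of them)
  2-simplices (14): [0,5,7], [0,5,8], [1,5,7], [1,7,9], [2,3,6], [2,3,10], [2,4,6], [2,4,10], [3,6,11], [3,10,11], [4,6,11], [4,10,11], [5,8,9], [7,8,9]

Hence C_0 ≅ Z^12, C_1 ≅ Z^24, C_2 ≅ Z^14.

The boundary map ∂_1: C_1 → C_0 maps an edge to its endpoints' difference, ∂[p,q] = q − p. For instance
  ∂[3,11] = [11] − [3].
As a 12×24 matrix over Z this has rank 10, with invariant factors (1,1,1,1,1,1,1,1,1,1).

∂_2: C_2 → C_1 acts by ∂[p,q,r] = [q,r] − [p,r] + [p,q]. For instance
  ∂[3,6,11] = [6,11] − [3,11] + [3,6],
  ∂[1,7,9] = [7,9] − [1,9] + [1,7].
The resulting 24×14 matrix has rank 13, and its Smith normal form has invariant factors (1,1,1,1,1,1,1,1,1,1,1,1,1).

Now H_k = ker ∂_k / im ∂_{k+1}, so:

  H_0: rank C_0 − rank ∂_1 = 12 − 10 = 2, and the invariant factors of ∂_1 are all 1, so H_0 = Z^2.
  H_1: rank ker ∂_1 − rank ∂_2 = (24 − 10) − 13 = 1, and the invariant factors of ∂_2 are all 1, so H_1 = Z.
  H_2: rank ker ∂_2 − rank ∂_3 = (14 − 13) − 0 = 1, and there is no ∂_3, so H_2 = Z.

(K is a triangulation of the disjoint union of the 2-sphere S^2 and the cylinder S^1 x I.)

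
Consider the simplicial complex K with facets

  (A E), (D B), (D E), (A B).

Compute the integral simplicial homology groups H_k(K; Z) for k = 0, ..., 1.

H_0 = Z,  H_1 = Z.

Order the vertices as A < B < D < E. Listing each simplex with vertices in this order, K has dimension 1 with simplices:

  0-simplices (4): A, B, D, E
  1-simplices (4): AB, AE, BD, DE

so the chain groups are C_0 ≅ Z^4, C_1 ≅ Z^4.

Boundary ∂_1: C_1 → C_0 sends each edge [p,q] (with p < q) to q − p. For instance
  ∂DE = E − D.
This gives a 4×4 integer matrix of rank 3; reducing to Smith normal form yields diagonal entries (1,1,1).

Now H_k = ker ∂_k / im ∂_{k+1}, so:

  H_0: rank C_0 − rank ∂_1 = 4 − 3 = 1, and the invariant factors of ∂_1 are all 1, so H_0 = Z.
  H_1: rank ker ∂_1 − rank ∂_2 = (4 − 3) − 0 = 1, and there is no ∂_2, so H_1 = Z.

As a check, the Euler characteristic is 4 − 4 = 0, which agrees with 1 − 1 = 0.
(K is a triangulation of the circle S^1.)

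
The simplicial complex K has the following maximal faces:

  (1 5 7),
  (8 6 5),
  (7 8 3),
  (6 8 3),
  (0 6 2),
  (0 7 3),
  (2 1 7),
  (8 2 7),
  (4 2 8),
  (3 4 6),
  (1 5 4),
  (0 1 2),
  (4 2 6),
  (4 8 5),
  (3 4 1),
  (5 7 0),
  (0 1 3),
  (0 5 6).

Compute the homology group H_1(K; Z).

Order the vertices as 0 < 1 < 2 < 3 < 4 < 5 < 6 < 7 < 8. Listing each simplex with vertices in this order, K has dimension 2 with simplices:

  0-simplices (9): [0], [1], [2], [3], [4], [5], [6], [7], [8]
  1-simplices (27): (27 of them)
  2-simplices (18): [0,1,2], [0,1,3], [0,2,6], [0,3,7], [0,5,6], [0,5,7], [1,2,7], [1,3,4], [1,4,5], [1,5,7], [2,4,6], [2,4,8], [2,7,8], [3,4,6], [3,6,8], [3,7,8], [4,5,8], [5,6,8]

giving chain groups C_0 ≅ Z^9, C_1 ≅ Z^27, C_2 ≅ Z^18.

∂_1: C_1 → C_0 sends each edge [p,q] (with p < q) to q − p.
As a 9×27 matrix over Z this has rank 8, with invariant factors (1,1,1,1,1,1,1,1).

The boundary map ∂_2: C_2 → C_1 sends each 2-simplex [p,q,r] to [q,r] − [p,r] + [p,q]. For instance
  ∂[0,1,3] = [1,3] − [0,3] + [0,1],
  ∂[1,4,5] = [4,5] − [1,5] + [1,4].
This gives a 27×18 integer matrix of rank 18; reducing to Smith normal form yields diagonal entries (1,1,1,1,1,1,1,1,1,1,1,1,1,1,1,1,1,2).

From H_k ≅ ker(∂_k) / im(∂_{k+1}) we obtain:

  H_1: rank ker ∂_1 − rank ∂_2 = (27 − 8) − 18 = 1, and ∂_2 has invariant factor 2 > 1, so H_1 = Z ⊕ Z_2.

(K is a triangulation of the Klein bottle.)

H_1 ≅ Z ⊕ Z_2.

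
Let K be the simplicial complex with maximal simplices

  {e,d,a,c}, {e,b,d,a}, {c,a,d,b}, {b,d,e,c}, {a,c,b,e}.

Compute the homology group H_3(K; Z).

Fix the vertex order a < b < c < d < e and write every simplex with vertices in increasing order. Then dim K = 3 and the simplices of K are:

  0-simplices (5): a, b, c, d, e
  1-simplices (10): ab, ac, ad, ae, bc, bd, be, cd, ce, de
  2-simplices (10): abc, abd, abe, acd, ace, ade, bcd, bce, bde, cde
  3-simplices (5): abcd, abce, abde, acde, bcde

Hence C_0 ≅ Z^5, C_1 ≅ Z^10, C_2 ≅ Z^10, C_3 ≅ Z^5.

The boundary map ∂_1: C_1 → C_0 maps an edge to its endpoints' difference, ∂[p,q] = q − p. For instance
  ∂ad = d − a.
As a 5×10 matrix over Z this has rank 4, with invariant factors (1,1,1,1).

∂_2: C_2 → C_1 acts by ∂[p,q,r] = [q,r] − [p,r] + [p,q]. For instance
  ∂abd = bd − ad + ab,
  ∂cde = de − ce + cd.
The resulting 10×10 matrix has rank 6, and its Smith normal form has invariant factors (1,1,1,1,1,1).

Boundary ∂_3: C_3 → C_2 sends each 3-simplex σ to the alternating sum Σ_i (−1)^i (σ with its i-th vertex removed). For instance
  ∂abcd = bcd − acd + abd − abc,
  ∂bcde = cde − bde + bce − bcd.
The 10×5 boundary matrix has rank 4 and Smith normal form diag(1,1,1,1).

Computing H_k = (kernel of ∂_k) / (image of ∂_{k+1}):

  H_3: rank ker ∂_3 − rank ∂_4 = (5 − 4) − 0 = 1, and there is no ∂_4, so H_3 ≅ Z.

H_3 = Z.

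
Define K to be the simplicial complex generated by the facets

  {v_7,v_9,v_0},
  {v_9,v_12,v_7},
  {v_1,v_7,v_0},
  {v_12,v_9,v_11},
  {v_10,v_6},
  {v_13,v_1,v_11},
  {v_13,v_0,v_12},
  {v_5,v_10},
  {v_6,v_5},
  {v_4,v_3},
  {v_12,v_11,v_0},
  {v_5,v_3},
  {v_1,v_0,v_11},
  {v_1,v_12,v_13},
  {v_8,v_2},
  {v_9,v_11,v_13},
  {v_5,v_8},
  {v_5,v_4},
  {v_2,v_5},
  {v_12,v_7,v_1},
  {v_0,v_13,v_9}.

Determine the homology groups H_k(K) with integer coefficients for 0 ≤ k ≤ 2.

H_0 ≅ Z^2,  H_1 ≅ Z^3 ⊕ Z_2,  H_2 = 0.

Order the vertices as v_0 < v_1 < v_2 < v_3 < v_4 < v_5 < v_6 < v_7 < v_8 < v_9 < v_10 < v_11 < v_12 < v_13. Listing each simplex with vertices in this order, K has dimension 2 with simplices:

  0-simplices (14): [v_0], [v_1], [v_2], [v_3], [v_4], [v_5], [v_6], [v_7], [v_8], [v_9], [v_10], [v_11], [v_12], [v_13]
  1-simplices (27): (27 of them)
  2-simplices (12): (12 of them)

Hence C_0 ≅ Z^14, C_1 ≅ Z^27, C_2 ≅ Z^12.

∂_1: C_1 → C_0 is given by ∂[p,q] = [q] − [p]. For instance
  ∂[v_3,v_5] = [v_5] − [v_3].
This gives a 14×27 integer matrix of rank 12; reducing to Smith normal form yields diagonal entries (1,1,1,1,1,1,1,1,1,1,1,1).

∂_2: C_2 → C_1 acts by ∂[p,q,r] = [q,r] − [p,r] + [p,q]. For instance
  ∂[v_0,v_1,v_11] = [v_1,v_11] − [v_0,v_11] + [v_0,v_1],
  ∂[v_1,v_7,v_12] = [v_7,v_12] − [v_1,v_12] + [v_1,v_7].
The 27×12 boundary matrix has rank 12 and Smith normal form diag(1,1,1,1,1,1,1,1,1,1,1,2).

Now H_k = ker ∂_k / im ∂_{k+1}, so:

  H_0: rank C_0 − rank ∂_1 = 14 − 12 = 2, and the invariant factors of ∂_1 are all 1, so H_0 ≅ Z^2.
  H_1: rank ker ∂_1 − rank ∂_2 = (27 − 12) − 12 = 3, and ∂_2 has invariant factor 2 > 1, so H_1 ≅ Z^3 ⊕ Z_2.
  H_2: rank ker ∂_2 − rank ∂_3 = (12 − 12) − 0 = 0, and there is no ∂_3, so H_2 ≅ 0.

As a check, the Euler characteristic is 14 − 27 + 12 = -1, which agrees with 2 − 3 + 0 = -1.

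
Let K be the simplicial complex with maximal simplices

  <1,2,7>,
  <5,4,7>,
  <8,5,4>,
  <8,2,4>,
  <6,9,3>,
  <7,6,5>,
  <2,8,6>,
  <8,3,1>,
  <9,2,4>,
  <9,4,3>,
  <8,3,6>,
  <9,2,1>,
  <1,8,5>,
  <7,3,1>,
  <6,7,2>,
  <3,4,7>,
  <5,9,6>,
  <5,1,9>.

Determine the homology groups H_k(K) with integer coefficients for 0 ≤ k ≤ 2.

H_0 ≅ Z,  H_1 ≅ Z^2,  H_2 ≅ Z.

Order the vertices as 1 < 2 < 3 < 4 < 5 < 6 < 7 < 8 < 9. Listing each simplex with vertices in this order, K has dimension 2 with simplices:

  0-simplices (9): [1], [2], [3], [4], [5], [6], [7], [8], [9]
  1-simplices (27): (27 of them)
  2-simplices (18): [1,2,7], [1,2,9], [1,3,7], [1,3,8], [1,5,8], [1,5,9], [2,4,8], [2,4,9], [2,6,7], [2,6,8], [3,4,7], [3,4,9], [3,6,8], [3,6,9], [4,5,7], [4,5,8], [5,6,7], [5,6,9]

so the chain groups are C_0 ≅ Z^9, C_1 ≅ Z^27, C_2 ≅ Z^18.

∂_1: C_1 → C_0 is given by ∂[p,q] = [q] − [p].
The 9×27 boundary matrix has rank 8 and Smith normal form diag(1,1,1,1,1,1,1,1).

Boundary ∂_2: C_2 → C_1 acts by ∂[p,q,r] = [q,r] − [p,r] + [p,q]. For instance
  ∂[3,4,7] = [4,7] − [3,7] + [3,4],
  ∂[5,6,9] = [6,9] − [5,9] + [5,6].
This gives a 27×18 integer matrix of rank 17; reducing to Smith normal form yields diagonal entries (1,1,1,1,1,1,1,1,1,1,1,1,1,1,1,1,1).

From H_k ≅ ker(∂_k) / im(∂_{k+1}) we obtain:

  H_0: rank C_0 − rank ∂_1 = 9 − 8 = 1, and the invariant factors of ∂_1 are all 1, so H_0 = Z.
  H_1: rank ker ∂_1 − rank ∂_2 = (27 − 8) − 17 = 2, and the invariant factors of ∂_2 are all 1, so H_1 = Z^2.
  H_2: rank ker ∂_2 − rank ∂_3 = (18 − 17) − 0 = 1, and there is no ∂_3, so H_2 = Z.

As a check, the Euler characteristic is 9 − 27 + 18 = 0, which agrees with 1 − 2 + 1 = 0.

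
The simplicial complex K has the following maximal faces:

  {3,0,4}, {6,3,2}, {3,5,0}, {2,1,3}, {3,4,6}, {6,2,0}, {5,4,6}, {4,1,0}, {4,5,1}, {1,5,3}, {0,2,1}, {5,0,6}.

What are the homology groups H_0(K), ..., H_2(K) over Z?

H_0 ≅ Z,  H_1 ≅ Z/2,  H_2 = 0.

Take the total order 0 < 1 < 2 < 3 < 4 < 5 < 6 on the vertex set. Then K (dimension 2) consists of the simplices:

  0-simplices (7): [0], [1], [2], [3], [4], [5], [6]
  1-simplices (18): [0,1], [0,2], [0,3], [0,4], [0,5], [0,6], [1,2], [1,3], [1,4], [1,5], [2,3], [2,6], [3,4], [3,5], [3,6], [4,5], [4,6], [5,6]
  2-simplices (12): [0,1,2], [0,1,4], [0,2,6], [0,3,4], [0,3,5], [0,5,6], [1,2,3], [1,3,5], [1,4,5], [2,3,6], [3,4,6], [4,5,6]

so the chain groups are C_0 ≅ Z^7, C_1 ≅ Z^18, C_2 ≅ Z^12.

Boundary ∂_1: C_1 → C_0 maps an edge to its endpoints' difference, ∂[p,q] = q − p. For instance
  ∂[0,2] = [2] − [0].
The 7×18 boundary matrix has rank 6 and Smith normal form diag(1,1,1,1,1,1).

The boundary map ∂_2: C_2 → C_1 acts by ∂[p,q,r] = [q,r] − [p,r] + [p,q]. For instance
  ∂[0,1,2] = [1,2] − [0,2] + [0,1],
  ∂[1,2,3] = [2,3] − [1,3] + [1,2].
This gives a 18×12 integer matrix of rank 12; reducing to Smith normal form yields diagonal entries (1,1,1,1,1,1,1,1,1,1,1,2).

Now H_k = ker ∂_k / im ∂_{k+1}, so:

  H_0: rank C_0 − rank ∂_1 = 7 − 6 = 1, and the invariant factors of ∂_1 are all 1, so H_0 ≅ Z.
  H_1: rank ker ∂_1 − rank ∂_2 = (18 − 6) − 12 = 0, and ∂_2 has invariant factor 2 > 1, so H_1 ≅ Z/2.
  H_2: rank ker ∂_2 − rank ∂_3 = (12 − 12) − 0 = 0, and there is no ∂_3, so H_2 ≅ 0.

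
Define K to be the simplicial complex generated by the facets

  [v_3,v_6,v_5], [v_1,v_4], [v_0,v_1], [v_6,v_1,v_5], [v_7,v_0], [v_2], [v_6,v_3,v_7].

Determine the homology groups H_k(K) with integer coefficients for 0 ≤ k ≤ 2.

K has 8 vertices, 10 edges, 3 triangles.
rank ∂_0 = 0, rank ∂_1 = 6 ⇒ b_0 = 8 − 0 − 6 = 2; all invariant factors of ∂_1 are 1 so no torsion. So H_0 = Z^2.
rank ∂_1 = 6, rank ∂_2 = 3 ⇒ b_1 = 10 − 6 − 3 = 1; all invariant factors of ∂_2 are 1 so no torsion. So H_1 = Z.
rank ∂_2 = 3, rank ∂_3 = 0 ⇒ b_2 = 3 − 3 − 0 = 0. So H_2 = 0.

H_0 = Z^2,  H_1 = Z,  H_2 = 0.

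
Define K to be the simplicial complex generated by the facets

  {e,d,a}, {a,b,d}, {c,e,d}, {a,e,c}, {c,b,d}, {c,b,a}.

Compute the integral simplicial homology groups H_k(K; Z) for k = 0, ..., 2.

We work with the vertex ordering a < b < c < d < e. The simplices of K, each written with vertices in increasing order, are:

  0-simplices (5): a, b, c, d, e
  1-simplices (9): ab, ac, ad, ae, bc, bd, cd, ce, de
  2-simplices (6): abc, abd, ace, ade, bcd, cde

Hence C_0 ≅ Z^5, C_1 ≅ Z^9, C_2 ≅ Z^6.

Boundary ∂_1: C_1 → C_0 sends each edge [p,q] (with p < q) to q − p.
This gives a 5×9 integer matrix of rank 4; reducing to Smith normal form yields diagonal entries (1,1,1,1).

∂_2: C_2 → C_1 sends each 2-simplex [p,q,r] to [q,r] − [p,r] + [p,q]. For instance
  ∂bcd = cd − bd + bc,
  ∂abc = bc − ac + ab.
The resulting 9×6 matrix has rank 5, and its Smith normal form has invariant factors (1,1,1,1,1).

Computing H_k = (kernel of ∂_k) / (image of ∂_{k+1}):

  H_0: rank C_0 − rank ∂_1 = 5 − 4 = 1, and the invariant factors of ∂_1 are all 1, so H_0 = Z.
  H_1: rank ker ∂_1 − rank ∂_2 = (9 − 4) − 5 = 0, and the invariant factors of ∂_2 are all 1, so H_1 = 0.
  H_2: rank ker ∂_2 − rank ∂_3 = (6 − 5) − 0 = 1, and there is no ∂_3, so H_2 = Z.

As a check, the Euler characteristic is 5 − 9 + 6 = 2, which agrees with 1 − 0 + 1 = 2.
(K is a triangulation of the 2-sphere S^2.)

H_0 = Z,  H_1 = 0,  H_2 = Z.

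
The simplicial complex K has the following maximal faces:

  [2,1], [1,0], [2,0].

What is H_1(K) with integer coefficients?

H_1 = Z.

Fix the vertex order 0 < 1 < 2 and write every simplex with vertices in increasing order. Then dim K = 1 and the simplices of K are:

  0-simplices (3): [0], [1], [2]
  1-simplices (3): [0,1], [0,2], [1,2]

giving chain groups C_0 ≅ Z^3, C_1 ≅ Z^3.

∂_1: C_1 → C_0 sends each edge [p,q] (with p < q) to q − p. For instance
  ∂[1,2] = [2] − [1].
The 3×3 boundary matrix has rank 2 and Smith normal form diag(1,1).

From H_k ≅ ker(∂_k) / im(∂_{k+1}) we obtain:

  H_1: rank ker ∂_1 − rank ∂_2 = (3 − 2) − 0 = 1, and there is no ∂_2, so H_1 = Z.

(K is a triangulation of the circle S^1.)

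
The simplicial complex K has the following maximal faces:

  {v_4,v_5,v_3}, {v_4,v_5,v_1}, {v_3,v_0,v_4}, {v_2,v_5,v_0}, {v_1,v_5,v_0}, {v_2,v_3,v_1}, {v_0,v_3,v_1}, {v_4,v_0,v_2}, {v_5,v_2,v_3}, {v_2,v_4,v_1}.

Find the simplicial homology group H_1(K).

H_1 = Z/2.

We work with the vertex ordering v_0 < v_1 < v_2 < v_3 < v_4 < v_5. The simplices of K, each written with vertices in increasing order, are:

  0-simplices (6): [v_0], [v_1], [v_2], [v_3], [v_4], [v_5]
  1-simplices (15): (15 of them)
  2-simplices (10): [v_0,v_1,v_3], [v_0,v_1,v_5], [v_0,v_2,v_4], [v_0,v_2,v_5], [v_0,v_3,v_4], [v_1,v_2,v_3], [v_1,v_2,v_4], [v_1,v_4,v_5], [v_2,v_3,v_5], [v_3,v_4,v_5]

so the chain groups are C_0 ≅ Z^6, C_1 ≅ Z^15, C_2 ≅ Z^10.

∂_1: C_1 → C_0 is given by ∂[p,q] = [q] − [p]. For instance
  ∂[v_0,v_4] = [v_4] − [v_0].
This gives a 6×15 integer matrix of rank 5; reducing to Smith normal form yields diagonal entries (1,1,1,1,1).

The boundary map ∂_2: C_2 → C_1 sends each 2-simplex [p,q,r] to [q,r] − [p,r] + [p,q]. For instance
  ∂[v_1,v_2,v_3] = [v_2,v_3] − [v_1,v_3] + [v_1,v_2],
  ∂[v_3,v_4,v_5] = [v_4,v_5] − [v_3,v_5] + [v_3,v_4].
As a 15×10 matrix over Z this has rank 10, with invariant factors (1,1,1,1,1,1,1,1,1,2).

From H_k ≅ ker(∂_k) / im(∂_{k+1}) we obtain:

  H_1: rank ker ∂_1 − rank ∂_2 = (15 − 5) − 10 = 0, and ∂_2 has invariant factor 2 > 1, so H_1 ≅ Z/2.

(K is a triangulation of the real projective plane RP^2.)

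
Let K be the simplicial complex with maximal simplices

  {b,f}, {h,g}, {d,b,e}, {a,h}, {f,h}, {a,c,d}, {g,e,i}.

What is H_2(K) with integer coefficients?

H_2 ≅ 0.

We work with the vertex ordering a < b < c < d < e < f < g < h < i. The simplices of K, each written with vertices in increasing order, are:

  0-simplices (9): a, b, c, d, e, f, g, h, i
  1-simplices (13): ac, ad, ah, bd, be, bf, cd, de, eg, ei, fh, gh, gi
  2-simplices (3): acd, bde, egi

giving chain groups C_0 ≅ Z^9, C_1 ≅ Z^13, C_2 ≅ Z^3.

The boundary map ∂_1: C_1 → C_0 maps an edge to its endpoints' difference, ∂[p,q] = q − p.
This gives a 9×13 integer matrix of rank 8; reducing to Smith normal form yields diagonal entries (1,1,1,1,1,1,1,1).

∂_2: C_2 → C_1 acts by ∂[p,q,r] = [q,r] − [p,r] + [p,q]. For instance
  ∂acd = cd − ad + ac,
  ∂egi = gi − ei + eg.
The resulting 13×3 matrix has rank 3, and its Smith normal form has invariant factors (1,1,1).

From H_k ≅ ker(∂_k) / im(∂_{k+1}) we obtain:

  H_2: rank ker ∂_2 − rank ∂_3 = (3 − 3) − 0 = 0, and there is no ∂_3, so H_2 = 0.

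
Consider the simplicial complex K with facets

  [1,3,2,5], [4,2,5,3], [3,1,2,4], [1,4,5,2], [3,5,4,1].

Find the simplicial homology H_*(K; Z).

H_0 ≅ Z,  H_1 = 0,  H_2 = 0,  H_3 ≅ Z.

K has 5 vertices, 10 edges, 10 triangles, 5 3-simplices.
rank ∂_0 = 0, rank ∂_1 = 4 ⇒ b_0 = 5 − 0 − 4 = 1; all invariant factors of ∂_1 are 1 so no torsion. So H_0 ≅ Z.
rank ∂_1 = 4, rank ∂_2 = 6 ⇒ b_1 = 10 − 4 − 6 = 0; all invariant factors of ∂_2 are 1 so no torsion. So H_1 ≅ 0.
rank ∂_2 = 6, rank ∂_3 = 4 ⇒ b_2 = 10 − 6 − 4 = 0; all invariant factors of ∂_3 are 1 so no torsion. So H_2 ≅ 0.
rank ∂_3 = 4, rank ∂_4 = 0 ⇒ b_3 = 5 − 4 − 0 = 1. So H_3 ≅ Z.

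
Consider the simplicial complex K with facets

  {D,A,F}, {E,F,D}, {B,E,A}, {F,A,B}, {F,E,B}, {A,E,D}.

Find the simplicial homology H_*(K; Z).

Fix the vertex order A < B < D < E < F and write every simplex with vertices in increasing order. Then dim K = 2 and the simplices of K are:

  0-simplices (5): A, B, D, E, F
  1-simplices (9): AB, AD, AE, AF, BE, BF, DE, DF, EF
  2-simplices (6): ABE, ABF, ADE, ADF, BEF, DEF

Hence C_0 ≅ Z^5, C_1 ≅ Z^9, C_2 ≅ Z^6.

∂_1: C_1 → C_0 sends each edge [p,q] (with p < q) to q − p.
The 5×9 boundary matrix has rank 4 and Smith normal form diag(1,1,1,1).

∂_2: C_2 → C_1 sends each 2-simplex [p,q,r] to [q,r] − [p,r] + [p,q]. For instance
  ∂DEF = EF − DF + DE,
  ∂ABF = BF − AF + AB.
This gives a 9×6 integer matrix of rank 5; reducing to Smith normal form yields diagonal entries (1,1,1,1,1).

Computing H_k = (kernel of ∂_k) / (image of ∂_{k+1}):

  H_0: rank C_0 − rank ∂_1 = 5 − 4 = 1, and the invariant factors of ∂_1 are all 1, so H_0 ≅ Z.
  H_1: rank ker ∂_1 − rank ∂_2 = (9 − 4) − 5 = 0, and the invariant factors of ∂_2 are all 1, so H_1 ≅ 0.
  H_2: rank ker ∂_2 − rank ∂_3 = (6 − 5) − 0 = 1, and there is no ∂_3, so H_2 ≅ Z.

H_0 ≅ Z,  H_1 = 0,  H_2 ≅ Z.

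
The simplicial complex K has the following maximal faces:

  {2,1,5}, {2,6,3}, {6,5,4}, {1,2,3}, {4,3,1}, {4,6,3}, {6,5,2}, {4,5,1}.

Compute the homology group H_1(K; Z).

H_1 = 0.

Order the vertices as 1 < 2 < 3 < 4 < 5 < 6. Listing each simplex with vertices in this order, K has dimension 2 with simplices:

  0-simplices (6): [1], [2], [3], [4], [5], [6]
  1-simplices (12): [1,2], [1,3], [1,4], [1,5], [2,3], [2,5], [2,6], [3,4], [3,6], [4,5], [4,6], [5,6]
  2-simplices (8): [1,2,3], [1,2,5], [1,3,4], [1,4,5], [2,3,6], [2,5,6], [3,4,6], [4,5,6]

giving chain groups C_0 ≅ Z^6, C_1 ≅ Z^12, C_2 ≅ Z^8.

∂_1: C_1 → C_0 maps an edge to its endpoints' difference, ∂[p,q] = q − p. For instance
  ∂[1,4] = [4] − [1].
As a 6×12 matrix over Z this has rank 5, with invariant factors (1,1,1,1,1).

∂_2: C_2 → C_1 sends each 2-simplex [p,q,r] to [q,r] − [p,r] + [p,q]. For instance
  ∂[4,5,6] = [5,6] − [4,6] + [4,5],
  ∂[2,5,6] = [5,6] − [2,6] + [2,5].
This gives a 12×8 integer matrix of rank 7; reducing to Smith normal form yields diagonal entries (1,1,1,1,1,1,1).

Computing H_k = (kernel of ∂_k) / (image of ∂_{k+1}):

  H_1: rank ker ∂_1 − rank ∂_2 = (12 − 5) − 7 = 0, and the invariant factors of ∂_2 are all 1, so H_1 ≅ 0.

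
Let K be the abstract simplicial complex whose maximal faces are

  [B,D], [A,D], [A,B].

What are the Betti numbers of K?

b_0 = 1, b_1 = 1.

Fix the vertex order A < B < D and write every simplex with vertices in increasing order. Then dim K = 1 and the simplices of K are:

  0-simplices (3): A, B, D
  1-simplices (3): AB, AD, BD

giving chain groups C_0 ≅ Z^3, C_1 ≅ Z^3.

The boundary map ∂_1: C_1 → C_0 maps an edge to its endpoints' difference, ∂[p,q] = q − p.
The 3×3 boundary matrix has rank 2 and Smith normal form diag(1,1).

Computing H_k = (kernel of ∂_k) / (image of ∂_{k+1}):

  H_0: rank C_0 − rank ∂_1 = 3 − 2 = 1, and the invariant factors of ∂_1 are all 1, so H_0 = Z.
  H_1: rank ker ∂_1 − rank ∂_2 = (3 − 2) − 0 = 1, and there is no ∂_2, so H_1 = Z.

Hence the Betti numbers are b_0 = 1, b_1 = 1.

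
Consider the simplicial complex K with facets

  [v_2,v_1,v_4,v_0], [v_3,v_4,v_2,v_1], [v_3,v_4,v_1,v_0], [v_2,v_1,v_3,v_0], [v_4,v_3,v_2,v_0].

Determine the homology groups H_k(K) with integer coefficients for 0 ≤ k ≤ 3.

K has 5 vertices, 10 edges, 10 triangles, 5 3-simplices.
rank ∂_0 = 0, rank ∂_1 = 4 ⇒ b_0 = 5 − 0 − 4 = 1; all invariant factors of ∂_1 are 1 so no torsion. So H_0 = Z.
rank ∂_1 = 4, rank ∂_2 = 6 ⇒ b_1 = 10 − 4 − 6 = 0; all invariant factors of ∂_2 are 1 so no torsion. So H_1 = 0.
rank ∂_2 = 6, rank ∂_3 = 4 ⇒ b_2 = 10 − 6 − 4 = 0; all invariant factors of ∂_3 are 1 so no torsion. So H_2 = 0.
rank ∂_3 = 4, rank ∂_4 = 0 ⇒ b_3 = 5 − 4 − 0 = 1. So H_3 = Z.

H_0 ≅ Z,  H_1 = 0,  H_2 = 0,  H_3 ≅ Z.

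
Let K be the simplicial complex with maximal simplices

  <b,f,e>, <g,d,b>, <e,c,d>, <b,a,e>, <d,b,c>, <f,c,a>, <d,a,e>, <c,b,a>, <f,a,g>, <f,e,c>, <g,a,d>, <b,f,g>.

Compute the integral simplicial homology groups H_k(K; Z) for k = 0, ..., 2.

K has 7 vertices, 18 edges, 12 triangles.
rank ∂_0 = 0, rank ∂_1 = 6 ⇒ b_0 = 7 − 0 − 6 = 1; all invariant factors of ∂_1 are 1 so no torsion. So H_0 = Z.
rank ∂_1 = 6, rank ∂_2 = 12 ⇒ b_1 = 18 − 6 − 12 = 0; ∂_2 has invariant factor(s) [2] giving torsion. So H_1 = Z/2Z.
rank ∂_2 = 12, rank ∂_3 = 0 ⇒ b_2 = 12 − 12 − 0 = 0. So H_2 = 0.

H_0 = Z,  H_1 = Z/2Z,  H_2 = 0.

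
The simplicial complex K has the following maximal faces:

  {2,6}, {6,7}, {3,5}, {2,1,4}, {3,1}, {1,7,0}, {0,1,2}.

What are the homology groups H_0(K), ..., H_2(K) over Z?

H_0 = Z,  H_1 = Z,  H_2 = 0.

Order the vertices as 0 < 1 < 2 < 3 < 4 < 5 < 6 < 7. Listing each simplex with vertices in this order, K has dimension 2 with simplices:

  0-simplices (8): [0], [1], [2], [3], [4], [5], [6], [7]
  1-simplices (11): [0,1], [0,2], [0,7], [1,2], [1,3], [1,4], [1,7], [2,4], [2,6], [3,5], [6,7]
  2-simplices (3): [0,1,2], [0,1,7], [1,2,4]

giving chain groups C_0 ≅ Z^8, C_1 ≅ Z^11, C_2 ≅ Z^3.

The boundary map ∂_1: C_1 → C_0 sends each edge [p,q] (with p < q) to q − p.
As a 8×11 matrix over Z this has rank 7, with invariant factors (1,1,1,1,1,1,1).

Boundary ∂_2: C_2 → C_1 maps a triangle to the signed sum of its edges. For instance
  ∂[0,1,2] = [1,2] − [0,2] + [0,1],
  ∂[1,2,4] = [2,4] − [1,4] + [1,2].
The 11×3 boundary matrix has rank 3 and Smith normal form diag(1,1,1).

From H_k ≅ ker(∂_k) / im(∂_{k+1}) we obtain:

  H_0: rank C_0 − rank ∂_1 = 8 − 7 = 1, and the invariant factors of ∂_1 are all 1, so H_0 = Z.
  H_1: rank ker ∂_1 − rank ∂_2 = (11 − 7) − 3 = 1, and the invariant factors of ∂_2 are all 1, so H_1 = Z.
  H_2: rank ker ∂_2 − rank ∂_3 = (3 − 3) − 0 = 0, and there is no ∂_3, so H_2 = 0.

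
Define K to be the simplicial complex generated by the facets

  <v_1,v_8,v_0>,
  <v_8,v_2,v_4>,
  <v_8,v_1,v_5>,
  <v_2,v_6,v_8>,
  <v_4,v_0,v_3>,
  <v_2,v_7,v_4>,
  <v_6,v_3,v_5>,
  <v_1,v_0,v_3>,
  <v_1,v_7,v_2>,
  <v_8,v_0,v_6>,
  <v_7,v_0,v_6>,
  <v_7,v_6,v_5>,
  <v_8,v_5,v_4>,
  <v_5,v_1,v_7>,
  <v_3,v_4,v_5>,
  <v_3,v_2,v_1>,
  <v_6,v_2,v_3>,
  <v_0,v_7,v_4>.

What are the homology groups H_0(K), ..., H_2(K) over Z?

H_0 = Z,  H_1 = Z^2,  H_2 = Z.

Order the vertices as v_0 < v_1 < v_2 < v_3 < v_4 < v_5 < v_6 < v_7 < v_8. Listing each simplex with vertices in this order, K has dimension 2 with simplices:

  0-simplices (9): [v_0], [v_1], [v_2], [v_3], [v_4], [v_5], [v_6], [v_7], [v_8]
  1-simplices (27): (27 of them)
  2-simplices (18): (18 of them)

giving chain groups C_0 ≅ Z^9, C_1 ≅ Z^27, C_2 ≅ Z^18.

Boundary ∂_1: C_1 → C_0 sends each edge [p,q] (with p < q) to q − p.
As a 9×27 matrix over Z this has rank 8, with invariant factors (1,1,1,1,1,1,1,1).

Boundary ∂_2: C_2 → C_1 sends each 2-simplex [p,q,r] to [q,r] − [p,r] + [p,q]. For instance
  ∂[v_0,v_3,v_4] = [v_3,v_4] − [v_0,v_4] + [v_0,v_3],
  ∂[v_3,v_4,v_5] = [v_4,v_5] − [v_3,v_5] + [v_3,v_4].
As a 27×18 matrix over Z this has rank 17, with invariant factors (1,1,1,1,1,1,1,1,1,1,1,1,1,1,1,1,1).

Reading off H_k = ker ∂_k / im ∂_{k+1}:

  H_0: rank C_0 − rank ∂_1 = 9 − 8 = 1, and the invariant factors of ∂_1 are all 1, so H_0 = Z.
  H_1: rank ker ∂_1 − rank ∂_2 = (27 − 8) − 17 = 2, and the invariant factors of ∂_2 are all 1, so H_1 = Z^2.
  H_2: rank ker ∂_2 − rank ∂_3 = (18 − 17) − 0 = 1, and there is no ∂_3, so H_2 = Z.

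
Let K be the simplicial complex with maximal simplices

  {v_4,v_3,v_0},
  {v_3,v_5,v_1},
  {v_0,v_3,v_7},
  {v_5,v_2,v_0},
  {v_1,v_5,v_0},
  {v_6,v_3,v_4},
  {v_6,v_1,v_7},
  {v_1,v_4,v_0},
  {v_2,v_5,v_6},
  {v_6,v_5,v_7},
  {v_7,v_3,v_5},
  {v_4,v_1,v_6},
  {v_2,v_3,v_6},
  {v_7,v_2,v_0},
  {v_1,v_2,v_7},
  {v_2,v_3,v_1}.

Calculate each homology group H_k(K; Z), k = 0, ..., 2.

Fix the vertex order v_0 < v_1 < v_2 < v_3 < v_4 < v_5 < v_6 < v_7 and write every simplex with vertices in increasing order. Then dim K = 2 and the simplices of K are:

  0-simplices (8): [v_0], [v_1], [v_2], [v_3], [v_4], [v_5], [v_6], [v_7]
  1-simplices (24): (24 of them)
  2-simplices (16): (16 of them)

giving chain groups C_0 ≅ Z^8, C_1 ≅ Z^24, C_2 ≅ Z^16.

Boundary ∂_1: C_1 → C_0 maps an edge to its endpoints' difference, ∂[p,q] = q − p. For instance
  ∂[v_3,v_4] = [v_4] − [v_3].
This gives a 8×24 integer matrix of rank 7; reducing to Smith normal form yields diagonal entries (1,1,1,1,1,1,1).

The boundary map ∂_2: C_2 → C_1 acts by ∂[p,q,r] = [q,r] − [p,r] + [p,q]. For instance
  ∂[v_0,v_2,v_7] = [v_2,v_7] − [v_0,v_7] + [v_0,v_2],
  ∂[v_1,v_2,v_7] = [v_2,v_7] − [v_1,v_7] + [v_1,v_2].
As a 24×16 matrix over Z this has rank 15, with invariant factors (1,1,1,1,1,1,1,1,1,1,1,1,1,1,1).

Computing H_k = (kernel of ∂_k) / (image of ∂_{k+1}):

  H_0: rank C_0 − rank ∂_1 = 8 − 7 = 1, and the invariant factors of ∂_1 are all 1, so H_0 = Z.
  H_1: rank ker ∂_1 − rank ∂_2 = (24 − 7) − 15 = 2, and the invariant factors of ∂_2 are all 1, so H_1 = Z^2.
  H_2: rank ker ∂_2 − rank ∂_3 = (16 − 15) − 0 = 1, and there is no ∂_3, so H_2 = Z.

H_0 ≅ Z,  H_1 ≅ Z^2,  H_2 ≅ Z.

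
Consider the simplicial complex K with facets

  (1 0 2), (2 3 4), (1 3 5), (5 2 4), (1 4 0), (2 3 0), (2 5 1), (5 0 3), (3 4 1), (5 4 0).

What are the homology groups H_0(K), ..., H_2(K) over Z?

We work with the vertex ordering 0 < 1 < 2 < 3 < 4 < 5. The simplices of K, each written with vertices in increasing order, are:

  0-simplices (6): [0], [1], [2], [3], [4], [5]
  1-simplices (15): [0,1], [0,2], [0,3], [0,4], [0,5], [1,2], [1,3], [1,4], [1,5], [2,3], [2,4], [2,5], [3,4], [3,5], [4,5]
  2-simplices (10): [0,1,2], [0,1,4], [0,2,3], [0,3,5], [0,4,5], [1,2,5], [1,3,4], [1,3,5], [2,3,4], [2,4,5]

Hence C_0 ≅ Z^6, C_1 ≅ Z^15, C_2 ≅ Z^10.

The boundary map ∂_1: C_1 → C_0 maps an edge to its endpoints' difference, ∂[p,q] = q − p. For instance
  ∂[1,3] = [3] − [1].
As a 6×15 matrix over Z this has rank 5, with invariant factors (1,1,1,1,1).

Boundary ∂_2: C_2 → C_1 acts by ∂[p,q,r] = [q,r] − [p,r] + [p,q]. For instance
  ∂[2,4,5] = [4,5] − [2,5] + [2,4],
  ∂[1,2,5] = [2,5] − [1,5] + [1,2].
The 15×10 boundary matrix has rank 10 and Smith normal form diag(1,1,1,1,1,1,1,1,1,2).

Reading off H_k = ker ∂_k / im ∂_{k+1}:

  H_0: rank C_0 − rank ∂_1 = 6 − 5 = 1, and the invariant factors of ∂_1 are all 1, so H_0 = Z.
  H_1: rank ker ∂_1 − rank ∂_2 = (15 − 5) − 10 = 0, and ∂_2 has invariant factor 2 > 1, so H_1 = Z/2Z.
  H_2: rank ker ∂_2 − rank ∂_3 = (10 − 10) − 0 = 0, and there is no ∂_3, so H_2 = 0.

As a check, the Euler characteristic is 6 − 15 + 10 = 1, which agrees with 1 − 0 + 0 = 1.

H_0 ≅ Z,  H_1 ≅ Z/2Z,  H_2 = 0.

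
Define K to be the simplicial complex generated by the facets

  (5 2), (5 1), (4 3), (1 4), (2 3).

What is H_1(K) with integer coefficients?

Take the total order 1 < 2 < 3 < 4 < 5 on the vertex set. Then K (dimension 1) consists of the simplices:

  0-simplices (5): [1], [2], [3], [4], [5]
  1-simplices (5): [1,4], [1,5], [2,3], [2,5], [3,4]

Hence C_0 ≅ Z^5, C_1 ≅ Z^5.

The boundary map ∂_1: C_1 → C_0 is given by ∂[p,q] = [q] − [p].
This gives a 5×5 integer matrix of rank 4; reducing to Smith normal form yields diagonal entries (1,1,1,1).

Now H_k = ker ∂_k / im ∂_{k+1}, so:

  H_1: rank ker ∂_1 − rank ∂_2 = (5 − 4) − 0 = 1, and there is no ∂_2, so H_1 ≅ Z.

H_1 = Z.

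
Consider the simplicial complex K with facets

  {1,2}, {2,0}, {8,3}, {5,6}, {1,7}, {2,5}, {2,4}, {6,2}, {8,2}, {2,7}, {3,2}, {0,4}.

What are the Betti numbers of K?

b_0 = 1, b_1 = 4.

We work with the vertex ordering 0 < 1 < 2 < 3 < 4 < 5 < 6 < 7 < 8. The simplices of K, each written with vertices in increasing order, are:

  0-simplices (9): [0], [1], [2], [3], [4], [5], [6], [7], [8]
  1-simplices (12): [0,2], [0,4], [1,2], [1,7], [2,3], [2,4], [2,5], [2,6], [2,7], [2,8], [3,8], [5,6]

Hence C_0 ≅ Z^9, C_1 ≅ Z^12.

The boundary map ∂_1: C_1 → C_0 maps an edge to its endpoints' difference, ∂[p,q] = q − p.
This gives a 9×12 integer matrix of rank 8; reducing to Smith normal form yields diagonal entries (1,1,1,1,1,1,1,1).

From H_k ≅ ker(∂_k) / im(∂_{k+1}) we obtain:

  H_0: rank C_0 − rank ∂_1 = 9 − 8 = 1, and the invariant factors of ∂_1 are all 1, so H_0 ≅ Z.
  H_1: rank ker ∂_1 − rank ∂_2 = (12 − 8) − 0 = 4, and there is no ∂_2, so H_1 ≅ Z^4.

(K is a triangulation of a wedge of 4 circles.)

Hence the Betti numbers are b_0 = 1, b_1 = 4.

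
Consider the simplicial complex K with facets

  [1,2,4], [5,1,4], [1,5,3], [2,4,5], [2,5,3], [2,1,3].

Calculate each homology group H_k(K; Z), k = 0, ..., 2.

H_0 ≅ Z,  H_1 = 0,  H_2 ≅ Z.

Fix the vertex order 1 < 2 < 3 < 4 < 5 and write every simplex with vertices in increasing order. Then dim K = 2 and the simplices of K are:

  0-simplices (5): [1], [2], [3], [4], [5]
  1-simplices (9): [1,2], [1,3], [1,4], [1,5], [2,3], [2,4], [2,5], [3,5], [4,5]
  2-simplices (6): [1,2,3], [1,2,4], [1,3,5], [1,4,5], [2,3,5], [2,4,5]

so the chain groups are C_0 ≅ Z^5, C_1 ≅ Z^9, C_2 ≅ Z^6.

∂_1: C_1 → C_0 is given by ∂[p,q] = [q] − [p].
As a 5×9 matrix over Z this has rank 4, with invariant factors (1,1,1,1).

∂_2: C_2 → C_1 maps a triangle to the signed sum of its edges. For instance
  ∂[2,3,5] = [3,5] − [2,5] + [2,3],
  ∂[2,4,5] = [4,5] − [2,5] + [2,4].
This gives a 9×6 integer matrix of rank 5; reducing to Smith normal form yields diagonal entries (1,1,1,1,1).

Reading off H_k = ker ∂_k / im ∂_{k+1}:

  H_0: rank C_0 − rank ∂_1 = 5 − 4 = 1, and the invariant factors of ∂_1 are all 1, so H_0 = Z.
  H_1: rank ker ∂_1 − rank ∂_2 = (9 − 4) − 5 = 0, and the invariant factors of ∂_2 are all 1, so H_1 = 0.
  H_2: rank ker ∂_2 − rank ∂_3 = (6 − 5) − 0 = 1, and there is no ∂_3, so H_2 = Z.

As a check, the Euler characteristic is 5 − 9 + 6 = 2, which agrees with 1 − 0 + 1 = 2.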